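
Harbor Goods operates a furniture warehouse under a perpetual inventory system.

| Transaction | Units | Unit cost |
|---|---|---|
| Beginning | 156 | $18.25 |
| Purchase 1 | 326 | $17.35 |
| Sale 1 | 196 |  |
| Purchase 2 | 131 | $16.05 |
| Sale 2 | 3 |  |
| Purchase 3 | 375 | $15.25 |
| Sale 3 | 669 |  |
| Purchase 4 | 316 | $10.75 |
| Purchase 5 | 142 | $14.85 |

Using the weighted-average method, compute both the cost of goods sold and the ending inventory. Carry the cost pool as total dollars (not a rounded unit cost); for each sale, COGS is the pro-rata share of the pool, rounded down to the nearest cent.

COGS = $14,375.30; ending inventory = $7,454.80

After Beginning: 156 on hand, pool $2,847.00 (≈ $18.2500 each)
After Purchase 1: 482 on hand, pool $8,503.10 (≈ $17.6413 each)
Sale 1, sell 196: 196/482 × $8,503.10 → $3,457.69
After Purchase 2: 417 on hand, pool $7,147.96 (≈ $17.1414 each)
Sale 2, sell 3: 3/417 × $7,147.96 → $51.42
After Purchase 3: 789 on hand, pool $12,815.29 (≈ $16.2424 each)
Sale 3, sell 669: 669/789 × $12,815.29 → $10,866.19
After Purchase 4: 436 on hand, pool $5,346.10 (≈ $12.2617 each)
After Purchase 5: 578 on hand, pool $7,454.80 (≈ $12.8976 each)
Total COGS = $3,457.69 + $51.42 + $10,866.19 = $14,375.30
Ending inventory (cost pool remaining) = $7,454.80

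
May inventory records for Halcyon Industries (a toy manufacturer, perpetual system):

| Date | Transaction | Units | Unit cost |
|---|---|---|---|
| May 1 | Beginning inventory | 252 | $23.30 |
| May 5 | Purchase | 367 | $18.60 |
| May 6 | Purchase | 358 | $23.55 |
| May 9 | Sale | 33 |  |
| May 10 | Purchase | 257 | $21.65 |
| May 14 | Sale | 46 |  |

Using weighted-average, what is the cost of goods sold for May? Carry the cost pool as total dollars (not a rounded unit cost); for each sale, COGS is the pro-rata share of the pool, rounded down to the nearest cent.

COGS = $1,708.69

After May 1: 252 on hand, pool $5,871.60 (≈ $23.3000 each)
After May 5: 619 on hand, pool $12,697.80 (≈ $20.5134 each)
After May 6: 977 on hand, pool $21,128.70 (≈ $21.6261 each)
May 9, sell 33: 33/977 × $21,128.70 → $713.66
After May 10: 1201 on hand, pool $25,979.09 (≈ $21.6312 each)
May 14, sell 46: 46/1201 × $25,979.09 → $995.03
Total COGS = $713.66 + $995.03 = $1,708.69
Ending inventory (cost pool remaining) = $24,984.06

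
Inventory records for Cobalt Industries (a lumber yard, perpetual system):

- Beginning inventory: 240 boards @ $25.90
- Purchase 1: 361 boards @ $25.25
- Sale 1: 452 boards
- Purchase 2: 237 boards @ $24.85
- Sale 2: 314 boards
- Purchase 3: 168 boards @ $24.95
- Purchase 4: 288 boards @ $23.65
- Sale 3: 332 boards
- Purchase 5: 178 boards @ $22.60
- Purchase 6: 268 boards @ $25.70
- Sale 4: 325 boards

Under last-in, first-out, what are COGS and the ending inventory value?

COGS = $35,440.70; ending inventory = $7,693.20

Sale 1 (452) [LIFO — newest first]: 361 @ $25.25 + 91 @ $25.90 = $11,472.15
Sale 2 (314) [LIFO — newest first]: 237 @ $24.85 + 77 @ $25.90 = $7,883.75
Sale 3 (332) [LIFO — newest first]: 288 @ $23.65 + 44 @ $24.95 = $7,909.00
Sale 4 (325) [LIFO — newest first]: 268 @ $25.70 + 57 @ $22.60 = $8,175.80
Total COGS = $11,472.15 + $7,883.75 + $7,909.00 + $8,175.80 = $35,440.70
Ending inventory: 72 @ $25.90 + 124 @ $24.95 + 121 @ $22.60 = $7,693.20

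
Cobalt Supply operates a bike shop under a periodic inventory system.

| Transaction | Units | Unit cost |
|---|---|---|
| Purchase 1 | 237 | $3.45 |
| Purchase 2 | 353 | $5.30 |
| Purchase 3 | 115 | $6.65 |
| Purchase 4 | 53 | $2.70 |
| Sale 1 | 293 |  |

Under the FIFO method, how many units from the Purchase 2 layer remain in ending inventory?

297

Sale 1 (293) [FIFO — oldest first]: 237 @ $3.45 + 56 @ $5.30 = $1,114.45
Ending inventory: 297 @ $5.30 + 115 @ $6.65 + 53 @ $2.70 = $2,481.95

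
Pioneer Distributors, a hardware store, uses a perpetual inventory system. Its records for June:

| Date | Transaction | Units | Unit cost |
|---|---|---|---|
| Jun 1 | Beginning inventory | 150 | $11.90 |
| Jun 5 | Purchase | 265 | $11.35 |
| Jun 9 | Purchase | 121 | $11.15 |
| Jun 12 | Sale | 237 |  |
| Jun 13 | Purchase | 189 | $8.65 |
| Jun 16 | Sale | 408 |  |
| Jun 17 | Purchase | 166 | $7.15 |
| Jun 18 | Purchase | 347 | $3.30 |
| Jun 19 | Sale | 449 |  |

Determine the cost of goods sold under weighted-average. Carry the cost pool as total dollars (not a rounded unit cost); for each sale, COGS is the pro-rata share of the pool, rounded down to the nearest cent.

After Jun 1: 150 on hand, pool $1,785.00 (≈ $11.9000 each)
After Jun 5: 415 on hand, pool $4,792.75 (≈ $11.5488 each)
After Jun 9: 536 on hand, pool $6,141.90 (≈ $11.4588 each)
Jun 12, sell 237: 237/536 × $6,141.90 → $2,715.72
After Jun 13: 488 on hand, pool $5,061.03 (≈ $10.3710 each)
Jun 16, sell 408: 408/488 × $5,061.03 → $4,231.35
After Jun 17: 246 on hand, pool $2,016.58 (≈ $8.1975 each)
After Jun 18: 593 on hand, pool $3,161.68 (≈ $5.3317 each)
Jun 19, sell 449: 449/593 × $3,161.68 → $2,393.91
Total COGS = $2,715.72 + $4,231.35 + $2,393.91 = $9,340.98
Ending inventory (cost pool remaining) = $767.77

COGS = $9,340.98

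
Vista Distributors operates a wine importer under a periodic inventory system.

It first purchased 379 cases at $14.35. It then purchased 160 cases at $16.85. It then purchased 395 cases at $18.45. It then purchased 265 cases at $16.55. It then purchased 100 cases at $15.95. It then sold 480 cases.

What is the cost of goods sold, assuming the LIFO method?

COGS = $8,102.50

Sale 1 (480) [LIFO — newest first]: 100 @ $15.95 + 265 @ $16.55 + 115 @ $18.45 = $8,102.50
Ending inventory: 379 @ $14.35 + 160 @ $16.85 + 280 @ $18.45 = $13,300.65
Check: goods available $21,403.15 = COGS $8,102.50 + ending $13,300.65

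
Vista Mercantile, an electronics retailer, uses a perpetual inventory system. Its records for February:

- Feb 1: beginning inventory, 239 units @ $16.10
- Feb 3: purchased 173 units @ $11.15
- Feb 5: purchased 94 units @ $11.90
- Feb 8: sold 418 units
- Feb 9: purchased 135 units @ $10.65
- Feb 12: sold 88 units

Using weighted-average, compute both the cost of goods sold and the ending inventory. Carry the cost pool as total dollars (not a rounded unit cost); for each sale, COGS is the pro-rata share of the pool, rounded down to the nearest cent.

COGS = $6,736.83; ending inventory = $1,596.37

After Feb 1: 239 on hand, pool $3,847.90 (≈ $16.1000 each)
After Feb 3: 412 on hand, pool $5,776.85 (≈ $14.0215 each)
After Feb 5: 506 on hand, pool $6,895.45 (≈ $13.6274 each)
Feb 8, sell 418: 418/506 × $6,895.45 → $5,696.24
After Feb 9: 223 on hand, pool $2,636.96 (≈ $11.8249 each)
Feb 12, sell 88: 88/223 × $2,636.96 → $1,040.59
Total COGS = $5,696.24 + $1,040.59 = $6,736.83
Ending inventory (cost pool remaining) = $1,596.37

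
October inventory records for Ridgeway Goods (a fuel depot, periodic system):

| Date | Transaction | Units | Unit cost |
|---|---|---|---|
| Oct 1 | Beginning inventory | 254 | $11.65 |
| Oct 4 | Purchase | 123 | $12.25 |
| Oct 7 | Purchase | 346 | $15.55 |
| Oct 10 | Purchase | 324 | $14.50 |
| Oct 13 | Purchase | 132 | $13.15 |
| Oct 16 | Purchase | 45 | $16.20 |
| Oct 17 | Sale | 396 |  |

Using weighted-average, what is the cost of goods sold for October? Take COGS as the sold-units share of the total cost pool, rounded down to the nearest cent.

Oct 17, sell 396: 396/1224 × $17,008.95 → $5,502.89
Ending inventory (cost pool remaining) = $11,506.06
Check: goods available $17,008.95 = COGS $5,502.89 + ending $11,506.06

COGS = $5,502.89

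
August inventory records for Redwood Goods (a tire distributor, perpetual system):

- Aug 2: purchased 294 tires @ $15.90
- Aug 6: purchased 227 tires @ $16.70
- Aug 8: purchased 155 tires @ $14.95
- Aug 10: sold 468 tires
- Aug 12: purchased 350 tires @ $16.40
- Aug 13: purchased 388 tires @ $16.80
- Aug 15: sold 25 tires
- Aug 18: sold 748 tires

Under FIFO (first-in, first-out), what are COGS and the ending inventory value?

COGS = $20,134.75; ending inventory = $2,906.40

Aug 10, 468 sold [FIFO — oldest first]: 294 @ $15.90 + 174 @ $16.70 = $7,580.40
Aug 15, 25 sold [FIFO — oldest first]: 25 @ $16.70 = $417.50
Aug 18, 748 sold [FIFO — oldest first]: 28 @ $16.70 + 155 @ $14.95 + 350 @ $16.40 + 215 @ $16.80 = $12,136.85
Total COGS = $7,580.40 + $417.50 + $12,136.85 = $20,134.75
Ending inventory: 173 @ $16.80 = $2,906.40
Check: goods available $23,041.15 = COGS $20,134.75 + ending $2,906.40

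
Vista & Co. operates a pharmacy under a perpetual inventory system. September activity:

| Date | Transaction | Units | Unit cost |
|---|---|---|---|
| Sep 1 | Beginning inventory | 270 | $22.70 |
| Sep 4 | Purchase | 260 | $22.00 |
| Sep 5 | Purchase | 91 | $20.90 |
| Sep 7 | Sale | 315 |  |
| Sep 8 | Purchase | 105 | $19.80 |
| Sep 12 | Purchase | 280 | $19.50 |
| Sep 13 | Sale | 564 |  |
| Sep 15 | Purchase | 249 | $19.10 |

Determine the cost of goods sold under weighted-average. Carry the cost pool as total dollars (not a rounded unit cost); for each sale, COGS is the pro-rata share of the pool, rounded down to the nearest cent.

After Sep 1: 270 on hand, pool $6,129.00 (≈ $22.7000 each)
After Sep 4: 530 on hand, pool $11,849.00 (≈ $22.3566 each)
After Sep 5: 621 on hand, pool $13,750.90 (≈ $22.1432 each)
Sep 7, sell 315: 315/621 × $13,750.90 → $6,975.09
After Sep 8: 411 on hand, pool $8,854.81 (≈ $21.5445 each)
After Sep 12: 691 on hand, pool $14,314.81 (≈ $20.7161 each)
Sep 13, sell 564: 564/691 × $14,314.81 → $11,683.86
After Sep 15: 376 on hand, pool $7,386.85 (≈ $19.6459 each)
Total COGS = $6,975.09 + $11,683.86 = $18,658.95
Ending inventory (cost pool remaining) = $7,386.85

COGS = $18,658.95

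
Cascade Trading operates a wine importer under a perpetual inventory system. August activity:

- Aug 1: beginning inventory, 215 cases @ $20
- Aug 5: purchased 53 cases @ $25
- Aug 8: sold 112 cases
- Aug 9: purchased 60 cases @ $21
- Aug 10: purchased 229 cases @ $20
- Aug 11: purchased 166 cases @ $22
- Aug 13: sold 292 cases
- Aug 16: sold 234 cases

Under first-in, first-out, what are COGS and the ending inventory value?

Aug 8, 112 sold [FIFO — oldest first]: 112 @ $20 = $2,240
Aug 13, 292 sold [FIFO — oldest first]: 103 @ $20 + 53 @ $25 + 60 @ $21 + 76 @ $20 = $6,165
Aug 16, 234 sold [FIFO — oldest first]: 153 @ $20 + 81 @ $22 = $4,842
Total COGS = $2,240 + $6,165 + $4,842 = $13,247
Ending inventory: 85 @ $22 = $1,870

COGS = $13,247; ending inventory = $1,870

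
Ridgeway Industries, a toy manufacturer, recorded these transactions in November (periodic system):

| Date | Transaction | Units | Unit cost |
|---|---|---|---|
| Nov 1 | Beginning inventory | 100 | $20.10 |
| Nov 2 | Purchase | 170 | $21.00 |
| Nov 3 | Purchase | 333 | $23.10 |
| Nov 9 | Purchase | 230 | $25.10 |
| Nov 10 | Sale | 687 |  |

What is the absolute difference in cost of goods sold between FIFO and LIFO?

FIFO COGS: 100 @ $20.10 + 170 @ $21.00 + 333 @ $23.10 + 84 @ $25.10 = $15,380.70
LIFO COGS: 230 @ $25.10 + 333 @ $23.10 + 124 @ $21.00 = $16,069.30
Difference = |$15,380.70 − $16,069.30| = $688.60

$688.60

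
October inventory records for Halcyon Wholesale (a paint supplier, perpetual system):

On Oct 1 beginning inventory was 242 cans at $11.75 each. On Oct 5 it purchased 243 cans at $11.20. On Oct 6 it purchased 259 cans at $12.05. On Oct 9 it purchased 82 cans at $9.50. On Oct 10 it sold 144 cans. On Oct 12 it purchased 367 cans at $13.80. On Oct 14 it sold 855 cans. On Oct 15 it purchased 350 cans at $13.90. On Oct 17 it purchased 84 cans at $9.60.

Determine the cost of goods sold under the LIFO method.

COGS = $12,250.15

Oct 10, 144 sold [LIFO — newest first]: 82 @ $9.50 + 62 @ $12.05 = $1,526.10
Oct 14, 855 sold [LIFO — newest first]: 367 @ $13.80 + 197 @ $12.05 + 243 @ $11.20 + 48 @ $11.75 = $10,724.05
Total COGS = $1,526.10 + $10,724.05 = $12,250.15
Ending inventory: 194 @ $11.75 + 350 @ $13.90 + 84 @ $9.60 = $7,950.90
Check: goods available $20,201.05 = COGS $12,250.15 + ending $7,950.90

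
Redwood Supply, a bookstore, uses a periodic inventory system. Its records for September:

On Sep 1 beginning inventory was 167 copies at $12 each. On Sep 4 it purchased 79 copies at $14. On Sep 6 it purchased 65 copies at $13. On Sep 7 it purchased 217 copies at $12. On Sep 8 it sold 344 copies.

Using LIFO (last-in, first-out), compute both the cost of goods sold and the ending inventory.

Sep 8, 344 sold [LIFO — newest first]: 217 @ $12 + 65 @ $13 + 62 @ $14 = $4,317
Ending inventory: 167 @ $12 + 17 @ $14 = $2,242

COGS = $4,317; ending inventory = $2,242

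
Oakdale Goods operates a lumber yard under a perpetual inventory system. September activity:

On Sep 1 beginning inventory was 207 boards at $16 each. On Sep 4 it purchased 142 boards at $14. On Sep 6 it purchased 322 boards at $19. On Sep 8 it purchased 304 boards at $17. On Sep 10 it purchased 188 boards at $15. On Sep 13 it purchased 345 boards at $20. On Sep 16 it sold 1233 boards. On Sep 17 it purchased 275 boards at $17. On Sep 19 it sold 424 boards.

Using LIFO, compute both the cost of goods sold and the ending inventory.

COGS = $28,965; ending inventory = $2,016

Sep 16, 1233 sold [LIFO — newest first]: 345 @ $20 + 188 @ $15 + 304 @ $17 + 322 @ $19 + 74 @ $14 = $22,042
Sep 19, 424 sold [LIFO — newest first]: 275 @ $17 + 68 @ $14 + 81 @ $16 = $6,923
Total COGS = $22,042 + $6,923 = $28,965
Ending inventory: 126 @ $16 = $2,016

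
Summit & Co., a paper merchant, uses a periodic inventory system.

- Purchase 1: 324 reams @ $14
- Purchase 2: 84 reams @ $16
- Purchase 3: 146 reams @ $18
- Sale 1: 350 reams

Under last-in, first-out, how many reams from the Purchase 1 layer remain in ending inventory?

Sale 1 (350) [LIFO — newest first]: 146 @ $18 + 84 @ $16 + 120 @ $14 = $5,652
Ending inventory: 204 @ $14 = $2,856

204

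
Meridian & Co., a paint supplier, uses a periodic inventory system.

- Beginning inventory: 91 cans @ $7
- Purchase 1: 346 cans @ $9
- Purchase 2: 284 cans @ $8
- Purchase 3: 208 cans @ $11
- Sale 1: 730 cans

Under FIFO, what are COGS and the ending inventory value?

COGS = $6,122; ending inventory = $2,189

Sale 1 (730) [FIFO — oldest first]: 91 @ $7 + 346 @ $9 + 284 @ $8 + 9 @ $11 = $6,122
Ending inventory: 199 @ $11 = $2,189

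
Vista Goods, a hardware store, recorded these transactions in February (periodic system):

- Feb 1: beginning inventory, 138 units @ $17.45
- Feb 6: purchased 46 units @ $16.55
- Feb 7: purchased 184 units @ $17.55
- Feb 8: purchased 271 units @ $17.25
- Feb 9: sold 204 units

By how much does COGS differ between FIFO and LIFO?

$1.40

FIFO COGS: 138 @ $17.45 + 46 @ $16.55 + 20 @ $17.55 = $3,520.40
LIFO COGS: 204 @ $17.25 = $3,519.00
Difference = |$3,520.40 − $3,519.00| = $1.40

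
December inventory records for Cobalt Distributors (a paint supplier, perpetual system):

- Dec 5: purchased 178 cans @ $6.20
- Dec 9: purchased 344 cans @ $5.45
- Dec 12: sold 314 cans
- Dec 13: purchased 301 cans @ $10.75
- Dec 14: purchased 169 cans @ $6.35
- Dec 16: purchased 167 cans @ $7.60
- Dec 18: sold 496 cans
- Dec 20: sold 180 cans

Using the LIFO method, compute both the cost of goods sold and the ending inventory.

COGS = $7,508.70; ending inventory = $1,047.80

Dec 12, 314 sold [LIFO — newest first]: 314 @ $5.45 = $1,711.30
Dec 18, 496 sold [LIFO — newest first]: 167 @ $7.60 + 169 @ $6.35 + 160 @ $10.75 = $4,062.35
Dec 20, 180 sold [LIFO — newest first]: 141 @ $10.75 + 30 @ $5.45 + 9 @ $6.20 = $1,735.05
Total COGS = $1,711.30 + $4,062.35 + $1,735.05 = $7,508.70
Ending inventory: 169 @ $6.20 = $1,047.80
Check: goods available $8,556.50 = COGS $7,508.70 + ending $1,047.80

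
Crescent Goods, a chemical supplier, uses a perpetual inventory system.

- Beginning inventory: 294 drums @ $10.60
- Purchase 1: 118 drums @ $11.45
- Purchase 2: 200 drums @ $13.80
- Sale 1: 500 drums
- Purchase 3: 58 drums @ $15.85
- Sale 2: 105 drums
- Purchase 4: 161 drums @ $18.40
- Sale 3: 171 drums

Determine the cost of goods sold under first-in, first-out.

Sale 1 (500) [FIFO — oldest first]: 294 @ $10.60 + 118 @ $11.45 + 88 @ $13.80 = $5,681.90
Sale 2 (105) [FIFO — oldest first]: 105 @ $13.80 = $1,449.00
Sale 3 (171) [FIFO — oldest first]: 7 @ $13.80 + 58 @ $15.85 + 106 @ $18.40 = $2,966.30
Total COGS = $5,681.90 + $1,449.00 + $2,966.30 = $10,097.20
Ending inventory: 55 @ $18.40 = $1,012.00
Check: goods available $11,109.20 = COGS $10,097.20 + ending $1,012.00

COGS = $10,097.20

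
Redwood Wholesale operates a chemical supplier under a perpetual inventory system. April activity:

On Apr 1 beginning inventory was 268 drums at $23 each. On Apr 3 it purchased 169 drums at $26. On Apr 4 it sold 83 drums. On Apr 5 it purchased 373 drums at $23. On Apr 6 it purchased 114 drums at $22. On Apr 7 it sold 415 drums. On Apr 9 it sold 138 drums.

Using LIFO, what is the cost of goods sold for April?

COGS = $14,961

Apr 4, 83 sold [LIFO — newest first]: 83 @ $26 = $2,158
Apr 7, 415 sold [LIFO — newest first]: 114 @ $22 + 301 @ $23 = $9,431
Apr 9, 138 sold [LIFO — newest first]: 72 @ $23 + 66 @ $26 = $3,372
Total COGS = $2,158 + $9,431 + $3,372 = $14,961
Ending inventory: 268 @ $23 + 20 @ $26 = $6,684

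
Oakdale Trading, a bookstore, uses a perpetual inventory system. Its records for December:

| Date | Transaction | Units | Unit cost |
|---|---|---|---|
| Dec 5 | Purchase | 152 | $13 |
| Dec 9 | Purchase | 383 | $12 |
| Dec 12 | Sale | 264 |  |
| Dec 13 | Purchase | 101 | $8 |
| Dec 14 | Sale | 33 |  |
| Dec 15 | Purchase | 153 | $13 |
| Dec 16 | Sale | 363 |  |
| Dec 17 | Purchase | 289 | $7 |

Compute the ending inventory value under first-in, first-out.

Ending inventory = $3,700

Dec 12, 264 sold [FIFO — oldest first]: 152 @ $13 + 112 @ $12 = $3,320
Dec 14, 33 sold [FIFO — oldest first]: 33 @ $12 = $396
Dec 16, 363 sold [FIFO — oldest first]: 238 @ $12 + 101 @ $8 + 24 @ $13 = $3,976
Total COGS = $3,320 + $396 + $3,976 = $7,692
Ending inventory: 129 @ $13 + 289 @ $7 = $3,700
Check: goods available $11,392 = COGS $7,692 + ending $3,700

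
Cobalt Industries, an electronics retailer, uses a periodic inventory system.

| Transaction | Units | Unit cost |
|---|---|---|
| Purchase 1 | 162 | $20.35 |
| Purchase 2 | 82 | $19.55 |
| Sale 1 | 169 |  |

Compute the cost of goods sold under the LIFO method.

Sale 1 (169) [LIFO — newest first]: 82 @ $19.55 + 87 @ $20.35 = $3,373.55
Ending inventory: 75 @ $20.35 = $1,526.25
Check: goods available $4,899.80 = COGS $3,373.55 + ending $1,526.25

COGS = $3,373.55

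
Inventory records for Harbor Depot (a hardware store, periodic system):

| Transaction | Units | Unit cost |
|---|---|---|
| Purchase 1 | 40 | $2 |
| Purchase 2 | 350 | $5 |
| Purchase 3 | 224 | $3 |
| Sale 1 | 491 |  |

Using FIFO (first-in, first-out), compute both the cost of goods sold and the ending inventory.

COGS = $2,133; ending inventory = $369

Sale 1 (491) [FIFO — oldest first]: 40 @ $2 + 350 @ $5 + 101 @ $3 = $2,133
Ending inventory: 123 @ $3 = $369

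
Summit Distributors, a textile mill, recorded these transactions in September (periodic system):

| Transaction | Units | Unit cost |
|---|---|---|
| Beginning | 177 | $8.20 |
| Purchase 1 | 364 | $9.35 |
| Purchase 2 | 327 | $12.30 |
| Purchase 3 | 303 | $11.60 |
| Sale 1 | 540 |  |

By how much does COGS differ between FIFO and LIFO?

FIFO COGS: 177 @ $8.20 + 363 @ $9.35 = $4,845.45
LIFO COGS: 303 @ $11.60 + 237 @ $12.30 = $6,429.90
Difference = |$4,845.45 − $6,429.90| = $1,584.45

$1,584.45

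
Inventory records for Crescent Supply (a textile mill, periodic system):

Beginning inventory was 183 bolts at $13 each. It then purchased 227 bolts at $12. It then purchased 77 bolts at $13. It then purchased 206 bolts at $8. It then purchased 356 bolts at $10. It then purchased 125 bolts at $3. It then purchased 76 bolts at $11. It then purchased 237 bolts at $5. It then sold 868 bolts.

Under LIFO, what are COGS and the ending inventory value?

COGS = $6,548; ending inventory = $7,160

Sale 1 (868) [LIFO — newest first]: 237 @ $5 + 76 @ $11 + 125 @ $3 + 356 @ $10 + 74 @ $8 = $6,548
Ending inventory: 183 @ $13 + 227 @ $12 + 77 @ $13 + 132 @ $8 = $7,160
Check: goods available $13,708 = COGS $6,548 + ending $7,160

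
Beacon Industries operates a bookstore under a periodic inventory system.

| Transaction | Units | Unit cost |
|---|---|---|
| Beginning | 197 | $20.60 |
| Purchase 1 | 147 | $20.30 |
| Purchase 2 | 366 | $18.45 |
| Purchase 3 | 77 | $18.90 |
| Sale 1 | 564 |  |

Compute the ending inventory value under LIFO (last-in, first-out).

Ending inventory = $4,586.00

Sale 1 (564) [LIFO — newest first]: 77 @ $18.90 + 366 @ $18.45 + 121 @ $20.30 = $10,664.30
Ending inventory: 197 @ $20.60 + 26 @ $20.30 = $4,586.00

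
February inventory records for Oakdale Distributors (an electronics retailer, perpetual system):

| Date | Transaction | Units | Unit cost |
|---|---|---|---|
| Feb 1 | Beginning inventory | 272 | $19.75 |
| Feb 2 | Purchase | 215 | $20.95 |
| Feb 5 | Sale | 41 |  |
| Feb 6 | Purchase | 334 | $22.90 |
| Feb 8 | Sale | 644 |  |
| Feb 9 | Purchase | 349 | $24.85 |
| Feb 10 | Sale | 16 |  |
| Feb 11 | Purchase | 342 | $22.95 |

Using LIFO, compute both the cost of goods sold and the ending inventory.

Feb 5, 41 sold [LIFO — newest first]: 41 @ $20.95 = $858.95
Feb 8, 644 sold [LIFO — newest first]: 334 @ $22.90 + 174 @ $20.95 + 136 @ $19.75 = $13,979.90
Feb 10, 16 sold [LIFO — newest first]: 16 @ $24.85 = $397.60
Total COGS = $858.95 + $13,979.90 + $397.60 = $15,236.45
Ending inventory: 136 @ $19.75 + 333 @ $24.85 + 342 @ $22.95 = $18,809.95

COGS = $15,236.45; ending inventory = $18,809.95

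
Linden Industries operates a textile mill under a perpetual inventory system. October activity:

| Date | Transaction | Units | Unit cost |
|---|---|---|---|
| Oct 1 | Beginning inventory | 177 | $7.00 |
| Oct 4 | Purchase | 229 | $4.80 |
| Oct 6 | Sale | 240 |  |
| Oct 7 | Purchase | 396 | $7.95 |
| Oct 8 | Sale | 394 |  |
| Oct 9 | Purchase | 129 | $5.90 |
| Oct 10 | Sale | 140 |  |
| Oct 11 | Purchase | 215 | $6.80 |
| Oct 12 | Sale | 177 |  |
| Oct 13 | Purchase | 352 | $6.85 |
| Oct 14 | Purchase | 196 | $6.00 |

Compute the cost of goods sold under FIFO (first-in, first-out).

Oct 6, 240 sold [FIFO — oldest first]: 177 @ $7.00 + 63 @ $4.80 = $1,541.40
Oct 8, 394 sold [FIFO — oldest first]: 166 @ $4.80 + 228 @ $7.95 = $2,609.40
Oct 10, 140 sold [FIFO — oldest first]: 140 @ $7.95 = $1,113.00
Oct 12, 177 sold [FIFO — oldest first]: 28 @ $7.95 + 129 @ $5.90 + 20 @ $6.80 = $1,119.70
Total COGS = $1,541.40 + $2,609.40 + $1,113.00 + $1,119.70 = $6,383.50
Ending inventory: 195 @ $6.80 + 352 @ $6.85 + 196 @ $6.00 = $4,913.20

COGS = $6,383.50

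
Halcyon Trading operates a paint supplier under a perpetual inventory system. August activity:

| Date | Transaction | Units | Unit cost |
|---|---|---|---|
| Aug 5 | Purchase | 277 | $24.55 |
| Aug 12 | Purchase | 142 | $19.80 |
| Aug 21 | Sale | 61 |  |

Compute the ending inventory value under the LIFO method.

Aug 21, 61 sold [LIFO — newest first]: 61 @ $19.80 = $1,207.80
Ending inventory: 277 @ $24.55 + 81 @ $19.80 = $8,404.15
Check: goods available $9,611.95 = COGS $1,207.80 + ending $8,404.15

Ending inventory = $8,404.15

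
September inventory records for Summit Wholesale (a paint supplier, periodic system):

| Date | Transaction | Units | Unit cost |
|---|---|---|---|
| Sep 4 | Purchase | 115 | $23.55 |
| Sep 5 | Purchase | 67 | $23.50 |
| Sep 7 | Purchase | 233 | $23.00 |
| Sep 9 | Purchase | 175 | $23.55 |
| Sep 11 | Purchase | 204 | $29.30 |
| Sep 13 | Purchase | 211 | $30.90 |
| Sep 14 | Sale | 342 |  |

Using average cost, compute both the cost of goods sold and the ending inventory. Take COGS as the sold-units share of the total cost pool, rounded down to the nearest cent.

Sep 14, sell 342: 342/1005 × $26,260.10 → $8,936.27
Ending inventory (cost pool remaining) = $17,323.83
Check: goods available $26,260.10 = COGS $8,936.27 + ending $17,323.83

COGS = $8,936.27; ending inventory = $17,323.83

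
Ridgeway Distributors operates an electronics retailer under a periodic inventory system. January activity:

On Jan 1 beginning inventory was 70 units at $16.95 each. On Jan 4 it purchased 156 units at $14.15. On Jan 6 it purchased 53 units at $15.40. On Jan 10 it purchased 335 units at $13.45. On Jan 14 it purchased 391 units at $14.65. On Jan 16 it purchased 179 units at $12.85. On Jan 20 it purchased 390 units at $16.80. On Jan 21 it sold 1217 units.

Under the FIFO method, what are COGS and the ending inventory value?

Jan 21, 1217 sold [FIFO — oldest first]: 70 @ $16.95 + 156 @ $14.15 + 53 @ $15.40 + 335 @ $13.45 + 391 @ $14.65 + 179 @ $12.85 + 33 @ $16.80 = $17,298.55
Ending inventory: 357 @ $16.80 = $5,997.60

COGS = $17,298.55; ending inventory = $5,997.60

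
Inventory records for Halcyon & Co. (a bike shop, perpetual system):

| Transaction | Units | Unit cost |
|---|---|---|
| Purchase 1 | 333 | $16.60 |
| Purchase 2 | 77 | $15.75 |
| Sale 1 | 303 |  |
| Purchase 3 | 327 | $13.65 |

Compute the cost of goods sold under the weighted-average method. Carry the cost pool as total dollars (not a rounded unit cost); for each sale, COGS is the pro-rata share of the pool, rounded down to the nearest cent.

After Purchase 1: 333 on hand, pool $5,527.80 (≈ $16.6000 each)
After Purchase 2: 410 on hand, pool $6,740.55 (≈ $16.4404 each)
Sale 1, sell 303: 303/410 × $6,740.55 → $4,981.43
After Purchase 3: 434 on hand, pool $6,222.67 (≈ $14.3379 each)
Ending inventory (cost pool remaining) = $6,222.67

COGS = $4,981.43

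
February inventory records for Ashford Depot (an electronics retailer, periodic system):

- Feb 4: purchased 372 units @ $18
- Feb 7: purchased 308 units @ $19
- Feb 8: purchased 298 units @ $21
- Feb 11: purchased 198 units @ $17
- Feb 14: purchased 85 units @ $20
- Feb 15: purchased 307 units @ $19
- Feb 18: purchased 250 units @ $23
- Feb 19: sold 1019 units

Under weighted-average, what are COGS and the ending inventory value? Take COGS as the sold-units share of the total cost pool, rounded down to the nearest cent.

COGS = $19,872.74; ending inventory = $15,582.26

Feb 19, sell 1019: 1019/1818 × $35,455.00 → $19,872.74
Ending inventory (cost pool remaining) = $15,582.26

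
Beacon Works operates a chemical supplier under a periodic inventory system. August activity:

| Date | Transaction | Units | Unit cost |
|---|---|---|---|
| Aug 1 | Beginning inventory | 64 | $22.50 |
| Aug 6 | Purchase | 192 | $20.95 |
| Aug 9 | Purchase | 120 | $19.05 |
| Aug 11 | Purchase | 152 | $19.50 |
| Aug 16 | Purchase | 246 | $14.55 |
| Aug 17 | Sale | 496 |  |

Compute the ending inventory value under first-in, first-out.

Ending inventory = $4,203.30

Aug 17, 496 sold [FIFO — oldest first]: 64 @ $22.50 + 192 @ $20.95 + 120 @ $19.05 + 120 @ $19.50 = $10,088.40
Ending inventory: 32 @ $19.50 + 246 @ $14.55 = $4,203.30
Check: goods available $14,291.70 = COGS $10,088.40 + ending $4,203.30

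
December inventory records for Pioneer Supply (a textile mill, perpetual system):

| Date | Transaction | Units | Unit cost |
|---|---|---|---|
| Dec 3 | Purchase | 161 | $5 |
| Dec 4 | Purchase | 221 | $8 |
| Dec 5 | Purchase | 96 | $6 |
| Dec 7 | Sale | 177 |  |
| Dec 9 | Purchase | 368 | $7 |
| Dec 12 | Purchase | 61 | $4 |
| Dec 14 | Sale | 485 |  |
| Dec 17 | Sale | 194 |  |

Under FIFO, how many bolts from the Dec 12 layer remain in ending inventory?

51

Dec 7, 177 sold [FIFO — oldest first]: 161 @ $5 + 16 @ $8 = $933
Dec 14, 485 sold [FIFO — oldest first]: 205 @ $8 + 96 @ $6 + 184 @ $7 = $3,504
Dec 17, 194 sold [FIFO — oldest first]: 184 @ $7 + 10 @ $4 = $1,328
Total COGS = $933 + $3,504 + $1,328 = $5,765
Ending inventory: 51 @ $4 = $204
Check: goods available $5,969 = COGS $5,765 + ending $204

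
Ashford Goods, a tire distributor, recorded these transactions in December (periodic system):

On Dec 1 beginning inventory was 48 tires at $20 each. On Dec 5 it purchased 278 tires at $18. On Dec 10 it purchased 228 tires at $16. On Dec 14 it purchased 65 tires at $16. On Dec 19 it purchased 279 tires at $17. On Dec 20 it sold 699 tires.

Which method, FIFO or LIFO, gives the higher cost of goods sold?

FIFO COGS: 48 @ $20 + 278 @ $18 + 228 @ $16 + 65 @ $16 + 80 @ $17 = $12,012
LIFO COGS: 279 @ $17 + 65 @ $16 + 228 @ $16 + 127 @ $18 = $11,717

FIFO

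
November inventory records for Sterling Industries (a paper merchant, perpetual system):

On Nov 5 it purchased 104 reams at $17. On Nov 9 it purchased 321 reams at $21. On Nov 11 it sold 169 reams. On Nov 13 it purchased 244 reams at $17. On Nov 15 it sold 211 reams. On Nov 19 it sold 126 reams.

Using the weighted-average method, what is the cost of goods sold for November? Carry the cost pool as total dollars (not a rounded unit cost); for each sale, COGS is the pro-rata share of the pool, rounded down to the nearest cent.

COGS = $9,633.85

After Nov 5: 104 on hand, pool $1,768.00 (≈ $17.0000 each)
After Nov 9: 425 on hand, pool $8,509.00 (≈ $20.0212 each)
Nov 11, sell 169: 169/425 × $8,509.00 → $3,383.57
After Nov 13: 500 on hand, pool $9,273.43 (≈ $18.5469 each)
Nov 15, sell 211: 211/500 × $9,273.43 → $3,913.38
Nov 19, sell 126: 126/289 × $5,360.05 → $2,336.90
Total COGS = $3,383.57 + $3,913.38 + $2,336.90 = $9,633.85
Ending inventory (cost pool remaining) = $3,023.15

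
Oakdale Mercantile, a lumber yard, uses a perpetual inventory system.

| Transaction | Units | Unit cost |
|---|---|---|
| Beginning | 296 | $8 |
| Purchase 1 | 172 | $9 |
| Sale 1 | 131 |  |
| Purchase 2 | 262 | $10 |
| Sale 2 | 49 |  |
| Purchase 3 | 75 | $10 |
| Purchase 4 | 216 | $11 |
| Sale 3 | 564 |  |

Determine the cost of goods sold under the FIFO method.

Sale 1 (131) [FIFO — oldest first]: 131 @ $8 = $1,048
Sale 2 (49) [FIFO — oldest first]: 49 @ $8 = $392
Sale 3 (564) [FIFO — oldest first]: 116 @ $8 + 172 @ $9 + 262 @ $10 + 14 @ $10 = $5,236
Total COGS = $1,048 + $392 + $5,236 = $6,676
Ending inventory: 61 @ $10 + 216 @ $11 = $2,986

COGS = $6,676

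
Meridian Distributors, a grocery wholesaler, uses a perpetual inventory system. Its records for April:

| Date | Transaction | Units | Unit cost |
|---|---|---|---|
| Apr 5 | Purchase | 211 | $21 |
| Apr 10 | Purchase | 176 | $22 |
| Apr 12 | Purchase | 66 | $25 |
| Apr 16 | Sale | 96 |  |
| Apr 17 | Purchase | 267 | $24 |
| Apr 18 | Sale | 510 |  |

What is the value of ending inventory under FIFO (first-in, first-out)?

Apr 16, 96 sold [FIFO — oldest first]: 96 @ $21 = $2,016
Apr 18, 510 sold [FIFO — oldest first]: 115 @ $21 + 176 @ $22 + 66 @ $25 + 153 @ $24 = $11,609
Total COGS = $2,016 + $11,609 = $13,625
Ending inventory: 114 @ $24 = $2,736
Check: goods available $16,361 = COGS $13,625 + ending $2,736

Ending inventory = $2,736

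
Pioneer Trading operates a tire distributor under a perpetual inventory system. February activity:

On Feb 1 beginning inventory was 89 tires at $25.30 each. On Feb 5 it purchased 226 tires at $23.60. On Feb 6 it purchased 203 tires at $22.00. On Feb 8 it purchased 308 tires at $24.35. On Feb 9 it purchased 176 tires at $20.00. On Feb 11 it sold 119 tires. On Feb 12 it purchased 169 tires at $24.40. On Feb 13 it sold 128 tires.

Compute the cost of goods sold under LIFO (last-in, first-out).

COGS = $5,503.20

Feb 11, 119 sold [LIFO — newest first]: 119 @ $20.00 = $2,380.00
Feb 13, 128 sold [LIFO — newest first]: 128 @ $24.40 = $3,123.20
Total COGS = $2,380.00 + $3,123.20 = $5,503.20
Ending inventory: 89 @ $25.30 + 226 @ $23.60 + 203 @ $22.00 + 308 @ $24.35 + 57 @ $20.00 + 41 @ $24.40 = $21,691.50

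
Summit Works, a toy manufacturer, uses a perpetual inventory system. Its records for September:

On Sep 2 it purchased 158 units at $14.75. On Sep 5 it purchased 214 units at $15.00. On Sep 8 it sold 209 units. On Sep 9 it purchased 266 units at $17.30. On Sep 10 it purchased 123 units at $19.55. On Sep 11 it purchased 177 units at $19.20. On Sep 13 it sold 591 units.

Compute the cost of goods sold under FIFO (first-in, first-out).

COGS = $13,295.75

Sep 8, 209 sold [FIFO — oldest first]: 158 @ $14.75 + 51 @ $15.00 = $3,095.50
Sep 13, 591 sold [FIFO — oldest first]: 163 @ $15.00 + 266 @ $17.30 + 123 @ $19.55 + 39 @ $19.20 = $10,200.25
Total COGS = $3,095.50 + $10,200.25 = $13,295.75
Ending inventory: 138 @ $19.20 = $2,649.60
Check: goods available $15,945.35 = COGS $13,295.75 + ending $2,649.60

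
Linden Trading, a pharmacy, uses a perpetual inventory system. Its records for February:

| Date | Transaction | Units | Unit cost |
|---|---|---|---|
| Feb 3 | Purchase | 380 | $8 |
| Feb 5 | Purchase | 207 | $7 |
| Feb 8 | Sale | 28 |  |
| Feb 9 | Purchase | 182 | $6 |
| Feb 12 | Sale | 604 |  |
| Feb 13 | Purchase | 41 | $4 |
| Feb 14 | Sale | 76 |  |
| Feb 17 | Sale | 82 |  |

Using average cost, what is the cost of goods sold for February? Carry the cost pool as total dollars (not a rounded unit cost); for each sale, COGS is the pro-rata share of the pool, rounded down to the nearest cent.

COGS = $5,615.08

After Feb 3: 380 on hand, pool $3,040.00 (≈ $8.0000 each)
After Feb 5: 587 on hand, pool $4,489.00 (≈ $7.6474 each)
Feb 8, sell 28: 28/587 × $4,489.00 → $214.12
After Feb 9: 741 on hand, pool $5,366.88 (≈ $7.2428 each)
Feb 12, sell 604: 604/741 × $5,366.88 → $4,374.62
After Feb 13: 178 on hand, pool $1,156.26 (≈ $6.4958 each)
Feb 14, sell 76: 76/178 × $1,156.26 → $493.68
Feb 17, sell 82: 82/102 × $662.58 → $532.66
Total COGS = $214.12 + $4,374.62 + $493.68 + $532.66 = $5,615.08
Ending inventory (cost pool remaining) = $129.92
Check: goods available $5,745.00 = COGS $5,615.08 + ending $129.92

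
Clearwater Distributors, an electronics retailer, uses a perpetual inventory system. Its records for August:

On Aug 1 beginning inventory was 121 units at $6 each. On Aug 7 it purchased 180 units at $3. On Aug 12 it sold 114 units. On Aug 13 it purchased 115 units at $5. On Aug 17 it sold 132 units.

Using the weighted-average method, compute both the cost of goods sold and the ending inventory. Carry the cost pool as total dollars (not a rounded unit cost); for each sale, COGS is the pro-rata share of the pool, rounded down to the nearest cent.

COGS = $1,074.58; ending inventory = $766.42

After Aug 1: 121 on hand, pool $726.00 (≈ $6.0000 each)
After Aug 7: 301 on hand, pool $1,266.00 (≈ $4.2060 each)
Aug 12, sell 114: 114/301 × $1,266.00 → $479.48
After Aug 13: 302 on hand, pool $1,361.52 (≈ $4.5083 each)
Aug 17, sell 132: 132/302 × $1,361.52 → $595.10
Total COGS = $479.48 + $595.10 = $1,074.58
Ending inventory (cost pool remaining) = $766.42
Check: goods available $1,841.00 = COGS $1,074.58 + ending $766.42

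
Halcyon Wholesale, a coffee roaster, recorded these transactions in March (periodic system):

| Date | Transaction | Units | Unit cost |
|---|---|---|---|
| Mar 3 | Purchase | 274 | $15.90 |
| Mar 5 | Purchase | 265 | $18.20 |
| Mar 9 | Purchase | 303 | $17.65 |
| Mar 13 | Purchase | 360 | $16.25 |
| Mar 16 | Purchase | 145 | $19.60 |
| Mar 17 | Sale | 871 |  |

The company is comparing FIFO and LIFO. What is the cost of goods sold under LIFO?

FIFO COGS: 274 @ $15.90 + 265 @ $18.20 + 303 @ $17.65 + 29 @ $16.25 = $14,998.80
LIFO COGS: 145 @ $19.60 + 360 @ $16.25 + 303 @ $17.65 + 63 @ $18.20 = $15,186.55

COGS = $15,186.55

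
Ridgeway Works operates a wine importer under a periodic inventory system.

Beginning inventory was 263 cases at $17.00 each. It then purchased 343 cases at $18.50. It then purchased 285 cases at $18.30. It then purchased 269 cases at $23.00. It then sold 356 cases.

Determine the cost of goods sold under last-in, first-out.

Sale 1 (356) [LIFO — newest first]: 269 @ $23.00 + 87 @ $18.30 = $7,779.10
Ending inventory: 263 @ $17.00 + 343 @ $18.50 + 198 @ $18.30 = $14,439.90

COGS = $7,779.10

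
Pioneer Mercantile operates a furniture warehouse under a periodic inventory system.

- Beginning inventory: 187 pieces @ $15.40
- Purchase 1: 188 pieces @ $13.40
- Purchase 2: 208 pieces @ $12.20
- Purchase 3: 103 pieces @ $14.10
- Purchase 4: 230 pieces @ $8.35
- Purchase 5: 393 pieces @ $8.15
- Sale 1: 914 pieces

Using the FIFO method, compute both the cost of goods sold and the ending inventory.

Sale 1 (914) [FIFO — oldest first]: 187 @ $15.40 + 188 @ $13.40 + 208 @ $12.20 + 103 @ $14.10 + 228 @ $8.35 = $11,292.70
Ending inventory: 2 @ $8.35 + 393 @ $8.15 = $3,219.65

COGS = $11,292.70; ending inventory = $3,219.65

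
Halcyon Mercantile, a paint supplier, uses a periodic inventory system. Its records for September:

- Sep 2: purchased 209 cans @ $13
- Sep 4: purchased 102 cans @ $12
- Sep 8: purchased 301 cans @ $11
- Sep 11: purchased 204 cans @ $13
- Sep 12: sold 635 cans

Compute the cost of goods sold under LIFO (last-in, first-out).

Sep 12, 635 sold [LIFO — newest first]: 204 @ $13 + 301 @ $11 + 102 @ $12 + 28 @ $13 = $7,551
Ending inventory: 181 @ $13 = $2,353

COGS = $7,551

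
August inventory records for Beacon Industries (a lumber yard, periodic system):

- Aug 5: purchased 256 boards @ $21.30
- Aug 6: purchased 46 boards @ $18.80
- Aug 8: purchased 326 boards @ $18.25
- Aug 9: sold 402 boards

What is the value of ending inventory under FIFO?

Ending inventory = $4,124.50

Aug 9, 402 sold [FIFO — oldest first]: 256 @ $21.30 + 46 @ $18.80 + 100 @ $18.25 = $8,142.60
Ending inventory: 226 @ $18.25 = $4,124.50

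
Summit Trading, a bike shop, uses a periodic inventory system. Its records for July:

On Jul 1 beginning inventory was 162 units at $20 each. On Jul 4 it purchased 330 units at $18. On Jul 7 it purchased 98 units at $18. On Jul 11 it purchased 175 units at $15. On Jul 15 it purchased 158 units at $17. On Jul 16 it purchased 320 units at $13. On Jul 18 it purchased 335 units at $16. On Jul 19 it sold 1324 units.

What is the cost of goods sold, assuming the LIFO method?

COGS = $20,879

Jul 19, 1324 sold [LIFO — newest first]: 335 @ $16 + 320 @ $13 + 158 @ $17 + 175 @ $15 + 98 @ $18 + 238 @ $18 = $20,879
Ending inventory: 162 @ $20 + 92 @ $18 = $4,896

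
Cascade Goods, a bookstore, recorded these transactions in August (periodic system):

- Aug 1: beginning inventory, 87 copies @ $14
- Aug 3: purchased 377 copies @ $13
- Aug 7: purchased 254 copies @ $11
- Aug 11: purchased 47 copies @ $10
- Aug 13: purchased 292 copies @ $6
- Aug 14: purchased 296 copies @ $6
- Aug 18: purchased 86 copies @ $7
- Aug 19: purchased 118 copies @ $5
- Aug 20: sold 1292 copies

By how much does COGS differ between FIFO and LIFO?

FIFO COGS: 87 @ $14 + 377 @ $13 + 254 @ $11 + 47 @ $10 + 292 @ $6 + 235 @ $6 = $12,545
LIFO COGS: 118 @ $5 + 86 @ $7 + 296 @ $6 + 292 @ $6 + 47 @ $10 + 254 @ $11 + 199 @ $13 = $10,571
Difference = |$12,545 − $10,571| = $1,974

$1,974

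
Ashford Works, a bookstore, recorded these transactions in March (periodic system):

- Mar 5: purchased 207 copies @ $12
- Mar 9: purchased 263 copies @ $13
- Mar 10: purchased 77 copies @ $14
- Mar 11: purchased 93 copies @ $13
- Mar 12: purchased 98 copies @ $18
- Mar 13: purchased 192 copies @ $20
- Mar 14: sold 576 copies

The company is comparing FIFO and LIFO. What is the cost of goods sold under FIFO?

FIFO COGS: 207 @ $12 + 263 @ $13 + 77 @ $14 + 29 @ $13 = $7,358
LIFO COGS: 192 @ $20 + 98 @ $18 + 93 @ $13 + 77 @ $14 + 116 @ $13 = $9,399

COGS = $7,358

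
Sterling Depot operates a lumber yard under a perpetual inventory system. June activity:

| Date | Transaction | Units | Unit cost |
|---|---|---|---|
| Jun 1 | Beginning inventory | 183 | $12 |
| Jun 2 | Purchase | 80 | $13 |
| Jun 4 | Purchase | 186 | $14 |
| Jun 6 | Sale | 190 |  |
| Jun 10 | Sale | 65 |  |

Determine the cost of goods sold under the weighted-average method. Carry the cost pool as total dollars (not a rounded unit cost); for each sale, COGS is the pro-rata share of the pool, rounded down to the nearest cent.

After Jun 1: 183 on hand, pool $2,196.00 (≈ $12.0000 each)
After Jun 2: 263 on hand, pool $3,236.00 (≈ $12.3042 each)
After Jun 4: 449 on hand, pool $5,840.00 (≈ $13.0067 each)
Jun 6, sell 190: 190/449 × $5,840.00 → $2,471.26
Jun 10, sell 65: 65/259 × $3,368.74 → $845.43
Total COGS = $2,471.26 + $845.43 = $3,316.69
Ending inventory (cost pool remaining) = $2,523.31
Check: goods available $5,840.00 = COGS $3,316.69 + ending $2,523.31

COGS = $3,316.69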